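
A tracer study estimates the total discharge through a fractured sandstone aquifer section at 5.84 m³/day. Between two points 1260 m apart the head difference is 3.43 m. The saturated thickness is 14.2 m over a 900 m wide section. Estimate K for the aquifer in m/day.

Cross-sectional area A = 900 × 14.2 = 12780 m².
Hydraulic gradient i = Δh / L = 3.43 / 1260 = 0.002722.
From Q = K·A·i, K = Q / (A·i) = 5.84 / (12780 × 0.002722) = 0.1679 m/day.

0.168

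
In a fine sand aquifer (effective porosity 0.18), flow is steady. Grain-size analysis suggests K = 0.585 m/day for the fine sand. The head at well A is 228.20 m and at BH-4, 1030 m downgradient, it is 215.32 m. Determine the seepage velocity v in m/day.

Hydraulic gradient i = (228.20 − 215.32) / 1030 = 12.88 / 1030 = 0.01250.
Darcy flux q = K · i = 0.5850 × 0.01250 = 0.007315 m/day.
Seepage velocity v = q / n_e = 0.007315 / 0.18 = 0.04064 m/day.

0.0406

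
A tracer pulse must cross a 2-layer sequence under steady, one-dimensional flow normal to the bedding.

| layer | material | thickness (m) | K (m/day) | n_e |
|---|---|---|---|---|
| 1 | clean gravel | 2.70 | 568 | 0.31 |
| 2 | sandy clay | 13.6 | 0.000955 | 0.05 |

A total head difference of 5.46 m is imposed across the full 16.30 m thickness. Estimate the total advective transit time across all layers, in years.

With flow normal to the layers, continuity requires the same specific discharge q through every layer.
Σ(b_i/K_i) = 2.70/568 + 13.6/0.000955 = 14241 d.
q = Δh / Σ(b_i/K_i) = 5.46 / 14241 = 0.0003834 m/day.
In each layer the seepage velocity is v_i = q/n_i, so the layer transit time is t_i = b_i·n_i / q:
  layer 1 (clean gravel): t_1 = 2.70 × 0.31 / 0.0003834 = 2183 d
  layer 2 (sandy clay): t_2 = 13.6 × 0.05 / 0.0003834 = 1774 d
Total t = Σ t_i = 3957 days = 10.83 years.

10.8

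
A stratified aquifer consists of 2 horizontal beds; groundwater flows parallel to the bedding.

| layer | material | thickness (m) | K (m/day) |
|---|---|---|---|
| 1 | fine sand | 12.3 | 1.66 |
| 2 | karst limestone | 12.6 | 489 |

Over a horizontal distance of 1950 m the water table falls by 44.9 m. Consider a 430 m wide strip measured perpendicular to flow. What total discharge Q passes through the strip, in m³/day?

61200

Flow is parallel to layering, so each bed carries its own Darcy discharge and the transmissivities add.
Σ(K_i·b_i) = 1.66×12.3 + 489×12.6 = 6182 m²/day.
Hydraulic gradient i = Δh / L = 44.9 / 1950 = 0.02303.
Q = Σ(K_i·b_i) · W · i = 6182 × 430 × 0.02303 = 61206 m³/day.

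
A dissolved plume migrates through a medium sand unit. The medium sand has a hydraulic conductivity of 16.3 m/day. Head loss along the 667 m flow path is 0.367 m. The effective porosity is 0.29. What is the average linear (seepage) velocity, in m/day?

0.0309

Hydraulic gradient i = Δh / L = 0.367 / 667 = 0.0005502.
Darcy flux q = K · i = 16.30 × 0.0005502 = 0.008969 m/day.
Seepage velocity v = q / n_e = 0.008969 / 0.29 = 0.03093 m/day.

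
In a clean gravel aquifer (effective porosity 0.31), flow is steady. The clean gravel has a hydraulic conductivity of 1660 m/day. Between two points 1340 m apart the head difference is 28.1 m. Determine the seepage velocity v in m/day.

112

Hydraulic gradient i = Δh / L = 28.1 / 1340 = 0.02097.
Darcy flux q = K · i = 1660 × 0.02097 = 34.81 m/day.
Seepage velocity v = q / n_e = 34.81 / 0.31 = 112.3 m/day.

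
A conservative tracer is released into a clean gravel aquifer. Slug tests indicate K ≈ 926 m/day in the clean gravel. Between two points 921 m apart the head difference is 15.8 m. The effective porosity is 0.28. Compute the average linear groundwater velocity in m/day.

Hydraulic gradient i = Δh / L = 15.8 / 921 = 0.01716.
Darcy flux q = K · i = 926.0 × 0.01716 = 15.89 m/day.
Seepage velocity v = q / n_e = 15.89 / 0.28 = 56.73 m/day.

56.7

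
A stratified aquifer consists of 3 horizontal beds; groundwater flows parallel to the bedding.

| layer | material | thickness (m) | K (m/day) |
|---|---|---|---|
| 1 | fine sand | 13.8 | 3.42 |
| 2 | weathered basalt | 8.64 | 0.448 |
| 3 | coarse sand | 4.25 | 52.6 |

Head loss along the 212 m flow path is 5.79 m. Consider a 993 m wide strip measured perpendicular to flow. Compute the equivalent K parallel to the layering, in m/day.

10.3

Flow is parallel to layering, so each bed carries its own Darcy discharge and the transmissivities add.
Σ(K_i·b_i) = 3.42×13.8 + 0.448×8.64 + 52.6×4.25 = 274.6 m²/day.
Total thickness b = 26.69 m, so K_eq = Σ(K_i·b_i)/b = 10.29 m/day.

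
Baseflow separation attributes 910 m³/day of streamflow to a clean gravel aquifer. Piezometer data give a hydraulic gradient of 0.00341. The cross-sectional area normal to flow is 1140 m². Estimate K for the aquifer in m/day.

Hydraulic gradient i = 0.00341.
From Q = K·A·i, K = Q / (A·i) = 910 / (1140 × 0.003410) = 234.1 m/day.

234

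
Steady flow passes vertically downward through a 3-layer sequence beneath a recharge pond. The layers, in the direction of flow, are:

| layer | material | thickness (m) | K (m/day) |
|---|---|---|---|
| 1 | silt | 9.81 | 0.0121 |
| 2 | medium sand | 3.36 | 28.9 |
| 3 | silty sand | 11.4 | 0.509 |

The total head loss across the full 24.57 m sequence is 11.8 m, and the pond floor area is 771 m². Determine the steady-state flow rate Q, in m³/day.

Flow is perpendicular to layering, so the layers act in series and the equivalent K is the thickness-weighted harmonic mean.
Total thickness L = 9.81 + 3.36 + 11.4 = 24.57 m.
Σ(b_i/K_i) = 9.81/0.0121 + 3.36/28.9 + 11.4/0.509 = 833.3 d.
K_eq = L / Σ(b_i/K_i) = 24.57 / 833.3 = 0.02949 m/day.
Q = K_eq · A · (Δh/L) = 0.02949 × 771 × (11.8/24.57) = 10.92 m³/day.

10.9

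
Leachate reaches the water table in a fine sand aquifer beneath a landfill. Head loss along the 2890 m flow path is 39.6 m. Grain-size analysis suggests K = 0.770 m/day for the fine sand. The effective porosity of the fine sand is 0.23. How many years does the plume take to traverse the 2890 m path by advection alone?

172

Hydraulic gradient i = Δh / L = 39.6 / 2890 = 0.01370.
Darcy flux q = K · i = 0.7700 × 0.01370 = 0.01055 m/day.
Seepage velocity v = q / n_e = 0.01055 / 0.23 = 0.04587 m/day.
Travel time t = L / v = 2890 / 0.04587 = 63000 days = 172.5 years.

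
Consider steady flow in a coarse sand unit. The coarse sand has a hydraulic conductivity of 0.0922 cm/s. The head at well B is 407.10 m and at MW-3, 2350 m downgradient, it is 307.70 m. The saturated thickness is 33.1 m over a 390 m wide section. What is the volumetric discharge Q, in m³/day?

Convert K: 0.0922 cm/s × 864 = 79.66 m/day.
Cross-sectional area A = 390 × 33.1 = 12909 m².
Hydraulic gradient i = (407.10 − 307.70) / 2350 = 99.4 / 2350 = 0.04230.
Darcy's law: Q = K · A · i = 79.66 × 12909 × 0.04230 = 43497 m³/day.

43500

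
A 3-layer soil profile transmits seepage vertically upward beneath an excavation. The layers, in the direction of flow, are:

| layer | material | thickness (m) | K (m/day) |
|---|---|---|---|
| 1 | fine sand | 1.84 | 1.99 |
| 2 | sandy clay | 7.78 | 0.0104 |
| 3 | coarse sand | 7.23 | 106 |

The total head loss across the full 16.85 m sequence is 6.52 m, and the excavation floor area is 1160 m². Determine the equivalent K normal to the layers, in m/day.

0.0225

Flow is perpendicular to layering, so the layers act in series and the equivalent K is the thickness-weighted harmonic mean.
Total thickness L = 1.84 + 7.78 + 7.23 = 16.85 m.
Σ(b_i/K_i) = 1.84/1.99 + 7.78/0.0104 + 7.23/106 = 749.1 d.
K_eq = L / Σ(b_i/K_i) = 16.85 / 749.1 = 0.02249 m/day.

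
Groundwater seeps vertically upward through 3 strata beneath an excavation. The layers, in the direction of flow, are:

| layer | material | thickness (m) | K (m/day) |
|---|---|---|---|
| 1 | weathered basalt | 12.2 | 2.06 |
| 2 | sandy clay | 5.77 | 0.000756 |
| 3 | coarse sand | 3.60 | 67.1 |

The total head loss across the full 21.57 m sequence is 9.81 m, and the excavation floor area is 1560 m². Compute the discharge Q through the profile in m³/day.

Flow is perpendicular to layering, so the layers act in series and the equivalent K is the thickness-weighted harmonic mean.
Total thickness L = 12.2 + 5.77 + 3.60 = 21.57 m.
Σ(b_i/K_i) = 12.2/2.06 + 5.77/0.000756 + 3.60/67.1 = 7638 d.
K_eq = L / Σ(b_i/K_i) = 21.57 / 7638 = 0.002824 m/day.
Q = K_eq · A · (Δh/L) = 0.002824 × 1560 × (9.81/21.57) = 2.004 m³/day.

2.00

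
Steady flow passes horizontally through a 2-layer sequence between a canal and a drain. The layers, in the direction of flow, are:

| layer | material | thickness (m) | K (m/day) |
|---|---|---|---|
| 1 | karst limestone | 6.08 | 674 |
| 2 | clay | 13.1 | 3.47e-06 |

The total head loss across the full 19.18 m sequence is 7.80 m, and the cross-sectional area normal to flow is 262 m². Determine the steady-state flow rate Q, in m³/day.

0.000541

Flow is perpendicular to layering, so the layers act in series and the equivalent K is the thickness-weighted harmonic mean.
Total thickness L = 6.08 + 13.1 = 19.18 m.
Σ(b_i/K_i) = 6.08/674 + 13.1/3.47e-06 = 3.775e+06 d.
K_eq = L / Σ(b_i/K_i) = 19.18 / 3.775e+06 = 5.081e-06 m/day.
Q = K_eq · A · (Δh/L) = 5.081e-06 × 262 × (7.80/19.18) = 0.0005413 m³/day.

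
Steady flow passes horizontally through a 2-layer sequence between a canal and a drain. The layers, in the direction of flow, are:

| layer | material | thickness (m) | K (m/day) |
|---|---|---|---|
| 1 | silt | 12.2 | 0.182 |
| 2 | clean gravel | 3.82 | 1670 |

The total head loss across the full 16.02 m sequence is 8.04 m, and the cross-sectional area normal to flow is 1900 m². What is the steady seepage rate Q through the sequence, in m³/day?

Flow is perpendicular to layering, so the layers act in series and the equivalent K is the thickness-weighted harmonic mean.
Total thickness L = 12.2 + 3.82 = 16.02 m.
Σ(b_i/K_i) = 12.2/0.182 + 3.82/1670 = 67.04 d.
K_eq = L / Σ(b_i/K_i) = 16.02 / 67.04 = 0.2390 m/day.
Q = K_eq · A · (Δh/L) = 0.2390 × 1900 × (8.04/16.02) = 227.9 m³/day.

228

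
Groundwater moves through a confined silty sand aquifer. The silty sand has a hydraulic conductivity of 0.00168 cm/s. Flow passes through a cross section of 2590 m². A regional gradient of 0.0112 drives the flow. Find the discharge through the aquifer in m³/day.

42.1

Convert K: 0.00168 cm/s × 864 = 1.452 m/day.
Hydraulic gradient i = 0.0112.
Darcy's law: Q = K · A · i = 1.452 × 2590 × 0.01120 = 42.11 m³/day.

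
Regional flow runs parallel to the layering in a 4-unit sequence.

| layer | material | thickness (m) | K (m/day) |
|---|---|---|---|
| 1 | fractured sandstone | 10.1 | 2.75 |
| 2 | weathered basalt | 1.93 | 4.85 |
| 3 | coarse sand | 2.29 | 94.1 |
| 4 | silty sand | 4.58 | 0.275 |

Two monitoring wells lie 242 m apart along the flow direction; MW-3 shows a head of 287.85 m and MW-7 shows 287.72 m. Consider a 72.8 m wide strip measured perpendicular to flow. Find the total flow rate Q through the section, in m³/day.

Flow is parallel to layering, so each bed carries its own Darcy discharge and the transmissivities add.
Σ(K_i·b_i) = 2.75×10.1 + 4.85×1.93 + 94.1×2.29 + 0.275×4.58 = 253.9 m²/day.
Hydraulic gradient i = (287.85 − 287.72) / 242 = 0.13 / 242 = 0.0005372.
Q = Σ(K_i·b_i) · W · i = 253.9 × 72.8 × 0.0005372 = 9.929 m³/day.

9.93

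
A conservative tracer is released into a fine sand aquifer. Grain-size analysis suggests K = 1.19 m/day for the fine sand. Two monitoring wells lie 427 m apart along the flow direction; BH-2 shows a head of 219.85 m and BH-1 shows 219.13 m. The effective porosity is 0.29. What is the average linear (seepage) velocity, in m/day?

0.00692

Hydraulic gradient i = (219.85 − 219.13) / 427 = 0.72 / 427 = 0.001686.
Darcy flux q = K · i = 1.190 × 0.001686 = 0.002007 m/day.
Seepage velocity v = q / n_e = 0.002007 / 0.29 = 0.006919 m/day.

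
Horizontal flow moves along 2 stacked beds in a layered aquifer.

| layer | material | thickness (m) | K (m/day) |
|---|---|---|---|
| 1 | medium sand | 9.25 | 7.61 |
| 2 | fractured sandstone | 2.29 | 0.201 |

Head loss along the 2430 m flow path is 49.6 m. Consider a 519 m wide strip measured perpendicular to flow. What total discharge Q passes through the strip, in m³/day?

Flow is parallel to layering, so each bed carries its own Darcy discharge and the transmissivities add.
Σ(K_i·b_i) = 7.61×9.25 + 0.201×2.29 = 70.85 m²/day.
Hydraulic gradient i = Δh / L = 49.6 / 2430 = 0.02041.
Q = Σ(K_i·b_i) · W · i = 70.85 × 519 × 0.02041 = 750.6 m³/day.

751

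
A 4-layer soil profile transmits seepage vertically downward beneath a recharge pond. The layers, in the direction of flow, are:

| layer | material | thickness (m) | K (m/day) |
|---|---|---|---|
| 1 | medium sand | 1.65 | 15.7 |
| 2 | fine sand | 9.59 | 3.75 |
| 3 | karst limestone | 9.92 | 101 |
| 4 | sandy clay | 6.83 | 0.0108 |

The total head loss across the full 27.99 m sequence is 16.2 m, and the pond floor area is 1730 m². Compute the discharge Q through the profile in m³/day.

44.1

Flow is perpendicular to layering, so the layers act in series and the equivalent K is the thickness-weighted harmonic mean.
Total thickness L = 1.65 + 9.59 + 9.92 + 6.83 = 27.99 m.
Σ(b_i/K_i) = 1.65/15.7 + 9.59/3.75 + 9.92/101 + 6.83/0.0108 = 635.2 d.
K_eq = L / Σ(b_i/K_i) = 27.99 / 635.2 = 0.04407 m/day.
Q = K_eq · A · (Δh/L) = 0.04407 × 1730 × (16.2/27.99) = 44.12 m³/day.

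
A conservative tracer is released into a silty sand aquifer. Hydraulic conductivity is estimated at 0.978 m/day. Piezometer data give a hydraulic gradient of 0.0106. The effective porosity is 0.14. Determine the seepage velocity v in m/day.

Hydraulic gradient i = 0.0106.
Darcy flux q = K · i = 0.9780 × 0.01060 = 0.01037 m/day.
Seepage velocity v = q / n_e = 0.01037 / 0.14 = 0.07405 m/day.

0.0740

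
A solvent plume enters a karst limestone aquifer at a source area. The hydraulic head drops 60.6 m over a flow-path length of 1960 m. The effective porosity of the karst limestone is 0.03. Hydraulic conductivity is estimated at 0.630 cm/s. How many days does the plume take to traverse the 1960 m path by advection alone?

Convert K: 0.630 cm/s × 864 = 544.3 m/day.
Hydraulic gradient i = Δh / L = 60.6 / 1960 = 0.03092.
Darcy flux q = K · i = 544.3 × 0.03092 = 16.83 m/day.
Seepage velocity v = q / n_e = 16.83 / 0.03 = 561.0 m/day.
Travel time t = L / v = 1960 / 561.0 = 3.494 days.

3.49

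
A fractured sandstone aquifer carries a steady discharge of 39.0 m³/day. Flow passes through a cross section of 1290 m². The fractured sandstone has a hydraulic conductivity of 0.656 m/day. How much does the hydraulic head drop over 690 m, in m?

From Q = K·A·i, i = Q / (K·A) = 39.0 / (0.6560 × 1290) = 0.04609.
Head loss Δh = i · L = 0.04609 × 690 = 31.80 m.

31.8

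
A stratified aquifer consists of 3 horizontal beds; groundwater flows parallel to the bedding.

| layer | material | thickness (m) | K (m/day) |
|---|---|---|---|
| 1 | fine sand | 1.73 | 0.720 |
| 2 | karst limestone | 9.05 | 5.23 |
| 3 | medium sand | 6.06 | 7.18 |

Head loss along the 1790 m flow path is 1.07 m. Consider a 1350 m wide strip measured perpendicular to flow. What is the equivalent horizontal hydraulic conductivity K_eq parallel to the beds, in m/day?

Flow is parallel to layering, so each bed carries its own Darcy discharge and the transmissivities add.
Σ(K_i·b_i) = 0.720×1.73 + 5.23×9.05 + 7.18×6.06 = 92.09 m²/day.
Total thickness b = 16.84 m, so K_eq = Σ(K_i·b_i)/b = 5.468 m/day.

5.47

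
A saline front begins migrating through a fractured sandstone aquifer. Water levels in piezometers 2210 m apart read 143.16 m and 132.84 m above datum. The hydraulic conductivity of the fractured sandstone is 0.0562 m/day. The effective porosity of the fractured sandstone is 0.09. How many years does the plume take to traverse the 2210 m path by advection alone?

Hydraulic gradient i = (143.16 − 132.84) / 2210 = 10.32 / 2210 = 0.004670.
Darcy flux q = K · i = 0.05620 × 0.004670 = 0.0002624 m/day.
Seepage velocity v = q / n_e = 0.0002624 / 0.09 = 0.002916 m/day.
Travel time t = L / v = 2210 / 0.002916 = 7.579e+05 days = 2075 years.

2080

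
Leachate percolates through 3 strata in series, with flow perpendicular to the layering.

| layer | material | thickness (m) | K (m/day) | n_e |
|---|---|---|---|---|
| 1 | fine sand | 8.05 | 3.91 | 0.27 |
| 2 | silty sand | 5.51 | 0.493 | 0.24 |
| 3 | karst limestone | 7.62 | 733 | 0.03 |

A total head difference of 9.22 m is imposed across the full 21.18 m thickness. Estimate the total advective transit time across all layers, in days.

5.35

With flow normal to the layers, continuity requires the same specific discharge q through every layer.
Σ(b_i/K_i) = 8.05/3.91 + 5.51/0.493 + 7.62/733 = 13.25 d.
q = Δh / Σ(b_i/K_i) = 9.22 / 13.25 = 0.6961 m/day.
In each layer the seepage velocity is v_i = q/n_i, so the layer transit time is t_i = b_i·n_i / q:
  layer 1 (fine sand): t_1 = 8.05 × 0.27 / 0.6961 = 3.123 d
  layer 2 (silty sand): t_2 = 5.51 × 0.24 / 0.6961 = 1.900 d
  layer 3 (karst limestone): t_3 = 7.62 × 0.03 / 0.6961 = 0.3284 d
Total t = Σ t_i = 5.351 days.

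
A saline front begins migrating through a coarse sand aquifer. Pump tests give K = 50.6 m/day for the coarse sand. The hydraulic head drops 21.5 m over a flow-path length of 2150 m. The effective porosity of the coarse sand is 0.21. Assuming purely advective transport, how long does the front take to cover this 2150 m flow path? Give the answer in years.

2.44

Hydraulic gradient i = Δh / L = 21.5 / 2150 = 0.01000.
Darcy flux q = K · i = 50.60 × 0.01000 = 0.5060 m/day.
Seepage velocity v = q / n_e = 0.5060 / 0.21 = 2.410 m/day.
Travel time t = L / v = 2150 / 2.410 = 892.3 days = 2.443 years.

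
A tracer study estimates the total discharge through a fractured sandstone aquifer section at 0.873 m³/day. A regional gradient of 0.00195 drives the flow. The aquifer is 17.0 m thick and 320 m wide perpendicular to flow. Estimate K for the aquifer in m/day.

0.0823

Cross-sectional area A = 320 × 17.0 = 5440 m².
Hydraulic gradient i = 0.00195.
From Q = K·A·i, K = Q / (A·i) = 0.873 / (5440 × 0.001950) = 0.08230 m/day.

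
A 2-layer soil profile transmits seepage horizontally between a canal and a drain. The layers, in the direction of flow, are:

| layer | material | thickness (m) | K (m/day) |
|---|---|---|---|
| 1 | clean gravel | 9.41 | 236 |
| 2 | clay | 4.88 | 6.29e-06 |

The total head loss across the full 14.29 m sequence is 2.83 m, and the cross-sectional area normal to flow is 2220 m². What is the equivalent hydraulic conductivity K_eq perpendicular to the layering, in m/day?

1.84e-05

Flow is perpendicular to layering, so the layers act in series and the equivalent K is the thickness-weighted harmonic mean.
Total thickness L = 9.41 + 4.88 = 14.29 m.
Σ(b_i/K_i) = 9.41/236 + 4.88/6.29e-06 = 7.758e+05 d.
K_eq = L / Σ(b_i/K_i) = 14.29 / 7.758e+05 = 1.842e-05 m/day.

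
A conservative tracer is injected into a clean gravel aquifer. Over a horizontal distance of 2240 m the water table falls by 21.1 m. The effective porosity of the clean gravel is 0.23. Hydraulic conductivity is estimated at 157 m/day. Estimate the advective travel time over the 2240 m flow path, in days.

348

Hydraulic gradient i = Δh / L = 21.1 / 2240 = 0.009420.
Darcy flux q = K · i = 157.0 × 0.009420 = 1.479 m/day.
Seepage velocity v = q / n_e = 1.479 / 0.23 = 6.430 m/day.
Travel time t = L / v = 2240 / 6.430 = 348.4 days.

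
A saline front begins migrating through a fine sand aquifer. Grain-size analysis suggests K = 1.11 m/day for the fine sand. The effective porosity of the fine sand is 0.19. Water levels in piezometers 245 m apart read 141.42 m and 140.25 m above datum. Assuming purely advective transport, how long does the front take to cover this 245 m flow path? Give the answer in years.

Hydraulic gradient i = (141.42 − 140.25) / 245 = 1.17 / 245 = 0.004776.
Darcy flux q = K · i = 1.110 × 0.004776 = 0.005301 m/day.
Seepage velocity v = q / n_e = 0.005301 / 0.19 = 0.02790 m/day.
Travel time t = L / v = 245 / 0.02790 = 8782 days = 24.04 years.

24.0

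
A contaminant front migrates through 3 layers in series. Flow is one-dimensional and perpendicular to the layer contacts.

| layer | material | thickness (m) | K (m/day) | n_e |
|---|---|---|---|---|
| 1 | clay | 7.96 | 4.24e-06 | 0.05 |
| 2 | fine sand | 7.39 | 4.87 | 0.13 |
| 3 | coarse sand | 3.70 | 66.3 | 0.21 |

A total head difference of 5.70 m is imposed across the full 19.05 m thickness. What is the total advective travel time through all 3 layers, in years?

With flow normal to the layers, continuity requires the same specific discharge q through every layer.
Σ(b_i/K_i) = 7.96/4.24e-06 + 7.39/4.87 + 3.70/66.3 = 1.877e+06 d.
q = Δh / Σ(b_i/K_i) = 5.70 / 1.877e+06 = 3.036e-06 m/day.
In each layer the seepage velocity is v_i = q/n_i, so the layer transit time is t_i = b_i·n_i / q:
  layer 1 (clay): t_1 = 7.96 × 0.05 / 3.036e-06 = 1.311e+05 d
  layer 2 (fine sand): t_2 = 7.39 × 0.13 / 3.036e-06 = 3.164e+05 d
  layer 3 (coarse sand): t_3 = 3.70 × 0.21 / 3.036e-06 = 2.559e+05 d
Total t = Σ t_i = 7.034e+05 days = 1926 years.

1930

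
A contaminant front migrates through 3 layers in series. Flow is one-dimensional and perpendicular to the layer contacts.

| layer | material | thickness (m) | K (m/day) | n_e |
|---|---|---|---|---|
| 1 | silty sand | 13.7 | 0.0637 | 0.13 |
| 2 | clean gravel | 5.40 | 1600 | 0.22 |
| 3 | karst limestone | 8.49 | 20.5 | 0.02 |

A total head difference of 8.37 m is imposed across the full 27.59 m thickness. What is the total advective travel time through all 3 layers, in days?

80.8

With flow normal to the layers, continuity requires the same specific discharge q through every layer.
Σ(b_i/K_i) = 13.7/0.0637 + 5.40/1600 + 8.49/20.5 = 215.5 d.
q = Δh / Σ(b_i/K_i) = 8.37 / 215.5 = 0.03884 m/day.
In each layer the seepage velocity is v_i = q/n_i, so the layer transit time is t_i = b_i·n_i / q:
  layer 1 (silty sand): t_1 = 13.7 × 0.13 / 0.03884 = 45.85 d
  layer 2 (clean gravel): t_2 = 5.40 × 0.22 / 0.03884 = 30.59 d
  layer 3 (karst limestone): t_3 = 8.49 × 0.02 / 0.03884 = 4.372 d
Total t = Σ t_i = 80.81 days.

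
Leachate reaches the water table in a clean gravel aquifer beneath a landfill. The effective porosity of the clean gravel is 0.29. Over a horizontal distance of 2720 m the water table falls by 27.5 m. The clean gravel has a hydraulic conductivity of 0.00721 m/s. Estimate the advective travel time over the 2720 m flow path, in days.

Convert K: 0.00721 m/s × 86400 = 622.9 m/day.
Hydraulic gradient i = Δh / L = 27.5 / 2720 = 0.01011.
Darcy flux q = K · i = 622.9 × 0.01011 = 6.298 m/day.
Seepage velocity v = q / n_e = 6.298 / 0.29 = 21.72 m/day.
Travel time t = L / v = 2720 / 21.72 = 125.2 days.

125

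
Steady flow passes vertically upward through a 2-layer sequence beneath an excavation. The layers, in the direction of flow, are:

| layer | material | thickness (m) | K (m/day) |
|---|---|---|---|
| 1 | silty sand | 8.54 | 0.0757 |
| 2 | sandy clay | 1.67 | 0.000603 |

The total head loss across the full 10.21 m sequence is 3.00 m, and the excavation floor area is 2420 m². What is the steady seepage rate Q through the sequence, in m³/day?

2.52

Flow is perpendicular to layering, so the layers act in series and the equivalent K is the thickness-weighted harmonic mean.
Total thickness L = 8.54 + 1.67 = 10.21 m.
Σ(b_i/K_i) = 8.54/0.0757 + 1.67/0.000603 = 2882 d.
K_eq = L / Σ(b_i/K_i) = 10.21 / 2882 = 0.003542 m/day.
Q = K_eq · A · (Δh/L) = 0.003542 × 2420 × (3.00/10.21) = 2.519 m³/day.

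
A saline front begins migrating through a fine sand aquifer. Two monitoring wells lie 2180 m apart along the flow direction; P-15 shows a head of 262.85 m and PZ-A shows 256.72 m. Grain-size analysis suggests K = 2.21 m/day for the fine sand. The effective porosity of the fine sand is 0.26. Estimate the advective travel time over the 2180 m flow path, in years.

Hydraulic gradient i = (262.85 − 256.72) / 2180 = 6.13 / 2180 = 0.002812.
Darcy flux q = K · i = 2.210 × 0.002812 = 0.006214 m/day.
Seepage velocity v = q / n_e = 0.006214 / 0.26 = 0.02390 m/day.
Travel time t = L / v = 2180 / 0.02390 = 91208 days = 249.7 years.

250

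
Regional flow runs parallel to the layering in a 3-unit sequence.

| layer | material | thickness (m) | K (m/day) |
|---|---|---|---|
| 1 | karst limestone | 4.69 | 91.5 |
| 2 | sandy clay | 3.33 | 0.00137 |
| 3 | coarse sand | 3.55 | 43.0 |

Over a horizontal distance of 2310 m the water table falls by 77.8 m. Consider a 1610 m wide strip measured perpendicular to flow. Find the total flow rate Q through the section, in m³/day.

31500

Flow is parallel to layering, so each bed carries its own Darcy discharge and the transmissivities add.
Σ(K_i·b_i) = 91.5×4.69 + 0.00137×3.33 + 43.0×3.55 = 581.8 m²/day.
Hydraulic gradient i = Δh / L = 77.8 / 2310 = 0.03368.
Q = Σ(K_i·b_i) · W · i = 581.8 × 1610 × 0.03368 = 31547 m³/day.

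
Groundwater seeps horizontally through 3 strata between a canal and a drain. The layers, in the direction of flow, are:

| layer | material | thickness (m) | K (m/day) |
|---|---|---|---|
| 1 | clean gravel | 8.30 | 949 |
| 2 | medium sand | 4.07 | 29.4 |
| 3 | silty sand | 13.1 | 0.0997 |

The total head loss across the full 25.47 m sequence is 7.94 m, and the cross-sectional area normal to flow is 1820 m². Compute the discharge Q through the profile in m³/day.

Flow is perpendicular to layering, so the layers act in series and the equivalent K is the thickness-weighted harmonic mean.
Total thickness L = 8.30 + 4.07 + 13.1 = 25.47 m.
Σ(b_i/K_i) = 8.30/949 + 4.07/29.4 + 13.1/0.0997 = 131.5 d.
K_eq = L / Σ(b_i/K_i) = 25.47 / 131.5 = 0.1936 m/day.
Q = K_eq · A · (Δh/L) = 0.1936 × 1820 × (7.94/25.47) = 109.9 m³/day.

110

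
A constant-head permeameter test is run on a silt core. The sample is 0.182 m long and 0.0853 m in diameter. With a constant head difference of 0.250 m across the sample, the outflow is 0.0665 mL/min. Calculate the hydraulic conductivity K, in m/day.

Cross-sectional area A = π·(d/2)² = π × (0.0853/2)² = 0.005715 m².
Convert discharge: 0.0665 mL/min = 1.108e-09 m³/s.
Darcy's law rearranged: K = Q·L / (A·Δh) = 1.108e-09 × 0.182 / (0.005715 × 0.250) = 1.412e-07 m/s = 0.01220 m/day.

0.0122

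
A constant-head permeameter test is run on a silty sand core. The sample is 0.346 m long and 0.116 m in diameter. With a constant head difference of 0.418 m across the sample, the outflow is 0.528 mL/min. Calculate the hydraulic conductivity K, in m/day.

0.0596

Cross-sectional area A = π·(d/2)² = π × (0.116/2)² = 0.01057 m².
Convert discharge: 0.528 mL/min = 8.800e-09 m³/s.
Darcy's law rearranged: K = Q·L / (A·Δh) = 8.800e-09 × 0.346 / (0.01057 × 0.418) = 6.892e-07 m/s = 0.05955 m/day.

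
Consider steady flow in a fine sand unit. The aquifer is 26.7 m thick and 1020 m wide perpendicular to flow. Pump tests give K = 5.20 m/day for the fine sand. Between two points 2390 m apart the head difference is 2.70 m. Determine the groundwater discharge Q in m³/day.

Cross-sectional area A = 1020 × 26.7 = 27234 m².
Hydraulic gradient i = Δh / L = 2.70 / 2390 = 0.001130.
Darcy's law: Q = K · A · i = 5.200 × 27234 × 0.001130 = 160.0 m³/day.

160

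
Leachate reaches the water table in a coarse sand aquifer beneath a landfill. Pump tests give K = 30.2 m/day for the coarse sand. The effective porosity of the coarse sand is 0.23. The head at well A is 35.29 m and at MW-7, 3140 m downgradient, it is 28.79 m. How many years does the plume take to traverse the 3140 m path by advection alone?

31.6

Hydraulic gradient i = (35.29 − 28.79) / 3140 = 6.5 / 3140 = 0.002070.
Darcy flux q = K · i = 30.20 × 0.002070 = 0.06252 m/day.
Seepage velocity v = q / n_e = 0.06252 / 0.23 = 0.2718 m/day.
Travel time t = L / v = 3140 / 0.2718 = 11552 days = 31.63 years.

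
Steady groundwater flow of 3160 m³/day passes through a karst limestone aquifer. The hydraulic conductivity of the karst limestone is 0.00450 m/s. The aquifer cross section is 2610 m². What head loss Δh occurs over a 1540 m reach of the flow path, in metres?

4.80

Convert K: 0.00450 m/s × 86400 = 388.8 m/day.
From Q = K·A·i, i = Q / (K·A) = 3160 / (388.8 × 2610) = 0.003114.
Head loss Δh = i · L = 0.003114 × 1540 = 4.796 m.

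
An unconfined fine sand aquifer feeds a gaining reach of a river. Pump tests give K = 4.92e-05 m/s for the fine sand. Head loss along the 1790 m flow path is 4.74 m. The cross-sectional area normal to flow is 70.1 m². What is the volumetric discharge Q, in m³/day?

Convert K: 4.92e-05 m/s × 86400 = 4.251 m/day.
Hydraulic gradient i = Δh / L = 4.74 / 1790 = 0.002648.
Darcy's law: Q = K · A · i = 4.251 × 70.10 × 0.002648 = 0.7891 m³/day.

0.789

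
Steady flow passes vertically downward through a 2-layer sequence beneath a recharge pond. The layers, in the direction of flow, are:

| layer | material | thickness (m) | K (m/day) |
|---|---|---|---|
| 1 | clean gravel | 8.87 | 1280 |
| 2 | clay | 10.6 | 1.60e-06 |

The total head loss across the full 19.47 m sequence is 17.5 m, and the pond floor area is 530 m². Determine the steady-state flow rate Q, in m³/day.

0.00140

Flow is perpendicular to layering, so the layers act in series and the equivalent K is the thickness-weighted harmonic mean.
Total thickness L = 8.87 + 10.6 = 19.47 m.
Σ(b_i/K_i) = 8.87/1280 + 10.6/1.60e-06 = 6.625e+06 d.
K_eq = L / Σ(b_i/K_i) = 19.47 / 6.625e+06 = 2.939e-06 m/day.
Q = K_eq · A · (Δh/L) = 2.939e-06 × 530 × (17.5/19.47) = 0.001400 m³/day.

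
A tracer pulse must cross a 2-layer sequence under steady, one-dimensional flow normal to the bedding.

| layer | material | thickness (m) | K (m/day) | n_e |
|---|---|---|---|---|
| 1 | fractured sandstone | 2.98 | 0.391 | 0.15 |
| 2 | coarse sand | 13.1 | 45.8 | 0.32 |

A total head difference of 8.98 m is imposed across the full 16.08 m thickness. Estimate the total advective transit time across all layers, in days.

4.08

With flow normal to the layers, continuity requires the same specific discharge q through every layer.
Σ(b_i/K_i) = 2.98/0.391 + 13.1/45.8 = 7.908 d.
q = Δh / Σ(b_i/K_i) = 8.98 / 7.908 = 1.136 m/day.
In each layer the seepage velocity is v_i = q/n_i, so the layer transit time is t_i = b_i·n_i / q:
  layer 1 (fractured sandstone): t_1 = 2.98 × 0.15 / 1.136 = 0.3936 d
  layer 2 (coarse sand): t_2 = 13.1 × 0.32 / 1.136 = 3.691 d
Total t = Σ t_i = 4.085 days.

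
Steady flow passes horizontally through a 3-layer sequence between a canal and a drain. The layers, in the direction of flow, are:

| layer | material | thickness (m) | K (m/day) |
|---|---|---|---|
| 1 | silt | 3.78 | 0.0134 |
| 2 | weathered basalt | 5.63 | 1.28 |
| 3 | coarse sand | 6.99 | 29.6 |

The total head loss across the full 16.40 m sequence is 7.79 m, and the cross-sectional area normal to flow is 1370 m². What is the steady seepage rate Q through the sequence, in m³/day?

Flow is perpendicular to layering, so the layers act in series and the equivalent K is the thickness-weighted harmonic mean.
Total thickness L = 3.78 + 5.63 + 6.99 = 16.40 m.
Σ(b_i/K_i) = 3.78/0.0134 + 5.63/1.28 + 6.99/29.6 = 286.7 d.
K_eq = L / Σ(b_i/K_i) = 16.40 / 286.7 = 0.05720 m/day.
Q = K_eq · A · (Δh/L) = 0.05720 × 1370 × (7.79/16.40) = 37.22 m³/day.

37.2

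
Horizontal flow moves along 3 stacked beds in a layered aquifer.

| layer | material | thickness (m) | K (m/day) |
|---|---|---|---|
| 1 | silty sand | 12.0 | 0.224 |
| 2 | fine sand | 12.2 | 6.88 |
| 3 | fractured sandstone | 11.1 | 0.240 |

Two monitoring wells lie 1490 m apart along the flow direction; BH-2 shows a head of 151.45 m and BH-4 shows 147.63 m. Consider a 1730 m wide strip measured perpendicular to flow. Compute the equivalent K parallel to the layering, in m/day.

2.53

Flow is parallel to layering, so each bed carries its own Darcy discharge and the transmissivities add.
Σ(K_i·b_i) = 0.224×12.0 + 6.88×12.2 + 0.240×11.1 = 89.29 m²/day.
Total thickness b = 35.30 m, so K_eq = Σ(K_i·b_i)/b = 2.529 m/day.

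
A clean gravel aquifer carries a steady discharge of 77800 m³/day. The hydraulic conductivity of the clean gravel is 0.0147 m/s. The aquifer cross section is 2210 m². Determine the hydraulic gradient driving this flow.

0.0277

Convert K: 0.0147 m/s × 86400 = 1270 m/day.
From Q = K·A·i, i = Q / (K·A) = 77800 / (1270 × 2210) = 0.02772.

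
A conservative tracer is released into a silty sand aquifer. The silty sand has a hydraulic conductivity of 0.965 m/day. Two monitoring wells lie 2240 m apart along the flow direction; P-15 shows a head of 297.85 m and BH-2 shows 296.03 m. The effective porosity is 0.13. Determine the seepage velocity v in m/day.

Hydraulic gradient i = (297.85 − 296.03) / 2240 = 1.82 / 2240 = 0.0008125.
Darcy flux q = K · i = 0.9650 × 0.0008125 = 0.0007841 m/day.
Seepage velocity v = q / n_e = 0.0007841 / 0.13 = 0.006031 m/day.

0.00603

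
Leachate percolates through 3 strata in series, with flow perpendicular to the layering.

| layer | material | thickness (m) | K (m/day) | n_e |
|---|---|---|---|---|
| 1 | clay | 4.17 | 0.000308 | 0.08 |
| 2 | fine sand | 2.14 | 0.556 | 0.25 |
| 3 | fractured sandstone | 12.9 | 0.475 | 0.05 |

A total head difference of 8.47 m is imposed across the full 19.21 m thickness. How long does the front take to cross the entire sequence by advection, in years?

6.64

With flow normal to the layers, continuity requires the same specific discharge q through every layer.
Σ(b_i/K_i) = 4.17/0.000308 + 2.14/0.556 + 12.9/0.475 = 13570 d.
q = Δh / Σ(b_i/K_i) = 8.47 / 13570 = 0.0006242 m/day.
In each layer the seepage velocity is v_i = q/n_i, so the layer transit time is t_i = b_i·n_i / q:
  layer 1 (clay): t_1 = 4.17 × 0.08 / 0.0006242 = 534.5 d
  layer 2 (fine sand): t_2 = 2.14 × 0.25 / 0.0006242 = 857.1 d
  layer 3 (fractured sandstone): t_3 = 12.9 × 0.05 / 0.0006242 = 1033 d
Total t = Σ t_i = 2425 days = 6.639 years.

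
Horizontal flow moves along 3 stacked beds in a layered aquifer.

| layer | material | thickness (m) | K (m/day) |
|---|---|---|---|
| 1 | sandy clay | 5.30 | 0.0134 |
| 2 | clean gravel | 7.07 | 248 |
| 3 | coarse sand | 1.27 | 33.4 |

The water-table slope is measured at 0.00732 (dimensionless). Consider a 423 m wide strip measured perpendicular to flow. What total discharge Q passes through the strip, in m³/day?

5560

Flow is parallel to layering, so each bed carries its own Darcy discharge and the transmissivities add.
Σ(K_i·b_i) = 0.0134×5.30 + 248×7.07 + 33.4×1.27 = 1796 m²/day.
Hydraulic gradient i = 0.00732.
Q = Σ(K_i·b_i) · W · i = 1796 × 423 × 0.007320 = 5561 m³/day.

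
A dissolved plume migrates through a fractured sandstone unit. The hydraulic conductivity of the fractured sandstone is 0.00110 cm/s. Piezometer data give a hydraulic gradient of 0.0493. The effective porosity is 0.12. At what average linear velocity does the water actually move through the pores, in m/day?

0.390

Convert K: 0.00110 cm/s × 864 = 0.9504 m/day.
Hydraulic gradient i = 0.0493.
Darcy flux q = K · i = 0.9504 × 0.04930 = 0.04685 m/day.
Seepage velocity v = q / n_e = 0.04685 / 0.12 = 0.3905 m/day.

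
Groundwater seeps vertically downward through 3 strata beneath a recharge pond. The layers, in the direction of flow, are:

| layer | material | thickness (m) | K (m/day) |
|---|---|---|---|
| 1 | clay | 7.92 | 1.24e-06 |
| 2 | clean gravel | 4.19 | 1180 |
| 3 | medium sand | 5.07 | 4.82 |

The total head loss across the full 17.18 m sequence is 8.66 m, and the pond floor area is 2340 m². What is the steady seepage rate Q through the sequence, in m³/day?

0.00317

Flow is perpendicular to layering, so the layers act in series and the equivalent K is the thickness-weighted harmonic mean.
Total thickness L = 7.92 + 4.19 + 5.07 = 17.18 m.
Σ(b_i/K_i) = 7.92/1.24e-06 + 4.19/1180 + 5.07/4.82 = 6.387e+06 d.
K_eq = L / Σ(b_i/K_i) = 17.18 / 6.387e+06 = 2.690e-06 m/day.
Q = K_eq · A · (Δh/L) = 2.690e-06 × 2340 × (8.66/17.18) = 0.003173 m³/day.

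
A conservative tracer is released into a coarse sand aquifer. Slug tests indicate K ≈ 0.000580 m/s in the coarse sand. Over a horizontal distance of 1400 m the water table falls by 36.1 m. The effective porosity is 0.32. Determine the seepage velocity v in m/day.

Convert K: 0.000580 m/s × 86400 = 50.11 m/day.
Hydraulic gradient i = Δh / L = 36.1 / 1400 = 0.02579.
Darcy flux q = K · i = 50.11 × 0.02579 = 1.292 m/day.
Seepage velocity v = q / n_e = 1.292 / 0.32 = 4.038 m/day.

4.04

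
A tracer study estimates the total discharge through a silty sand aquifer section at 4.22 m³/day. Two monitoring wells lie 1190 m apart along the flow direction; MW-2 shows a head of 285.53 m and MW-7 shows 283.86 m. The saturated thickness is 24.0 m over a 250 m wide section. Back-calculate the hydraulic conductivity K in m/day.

Cross-sectional area A = 250 × 24.0 = 6000 m².
Hydraulic gradient i = (285.53 − 283.86) / 1190 = 1.67 / 1190 = 0.001403.
From Q = K·A·i, K = Q / (A·i) = 4.22 / (6000 × 0.001403) = 0.5012 m/day.

0.501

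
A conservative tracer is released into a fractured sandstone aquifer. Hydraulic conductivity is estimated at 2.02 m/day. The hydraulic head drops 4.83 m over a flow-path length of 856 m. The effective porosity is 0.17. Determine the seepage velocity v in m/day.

Hydraulic gradient i = Δh / L = 4.83 / 856 = 0.005643.
Darcy flux q = K · i = 2.020 × 0.005643 = 0.01140 m/day.
Seepage velocity v = q / n_e = 0.01140 / 0.17 = 0.06705 m/day.

0.0670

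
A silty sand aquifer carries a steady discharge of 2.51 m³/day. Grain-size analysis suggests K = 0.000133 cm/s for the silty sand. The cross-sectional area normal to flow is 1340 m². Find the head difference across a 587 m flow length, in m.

Convert K: 0.000133 cm/s × 864 = 0.1149 m/day.
From Q = K·A·i, i = Q / (K·A) = 2.51 / (0.1149 × 1340) = 0.01630.
Head loss Δh = i · L = 0.01630 × 587 = 9.568 m.

9.57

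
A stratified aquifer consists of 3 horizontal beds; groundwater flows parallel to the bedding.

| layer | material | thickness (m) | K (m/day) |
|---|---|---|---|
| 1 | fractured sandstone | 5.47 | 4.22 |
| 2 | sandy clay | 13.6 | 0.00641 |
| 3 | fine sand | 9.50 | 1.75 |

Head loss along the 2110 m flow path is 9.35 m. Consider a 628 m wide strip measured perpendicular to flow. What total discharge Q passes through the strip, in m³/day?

Flow is parallel to layering, so each bed carries its own Darcy discharge and the transmissivities add.
Σ(K_i·b_i) = 4.22×5.47 + 0.00641×13.6 + 1.75×9.50 = 39.80 m²/day.
Hydraulic gradient i = Δh / L = 9.35 / 2110 = 0.004431.
Q = Σ(K_i·b_i) · W · i = 39.80 × 628 × 0.004431 = 110.7 m³/day.

111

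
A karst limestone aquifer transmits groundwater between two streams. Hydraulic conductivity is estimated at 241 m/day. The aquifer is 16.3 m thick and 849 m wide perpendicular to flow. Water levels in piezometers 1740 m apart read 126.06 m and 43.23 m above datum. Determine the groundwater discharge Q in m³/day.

159000

Cross-sectional area A = 849 × 16.3 = 13839 m².
Hydraulic gradient i = (126.06 − 43.23) / 1740 = 82.83 / 1740 = 0.04760.
Darcy's law: Q = K · A · i = 241.0 × 13839 × 0.04760 = 1.588e+05 m³/day.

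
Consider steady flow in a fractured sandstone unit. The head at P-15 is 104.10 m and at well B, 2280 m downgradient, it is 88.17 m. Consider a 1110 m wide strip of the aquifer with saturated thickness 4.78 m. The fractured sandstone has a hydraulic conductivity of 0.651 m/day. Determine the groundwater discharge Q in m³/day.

Cross-sectional area A = 1110 × 4.78 = 5306 m².
Hydraulic gradient i = (104.10 − 88.17) / 2280 = 15.93 / 2280 = 0.006987.
Darcy's law: Q = K · A · i = 0.6510 × 5306 × 0.006987 = 24.13 m³/day.

24.1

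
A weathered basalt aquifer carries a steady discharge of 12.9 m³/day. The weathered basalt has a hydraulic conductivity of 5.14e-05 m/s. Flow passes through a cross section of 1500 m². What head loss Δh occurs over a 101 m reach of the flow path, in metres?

0.196

Convert K: 5.14e-05 m/s × 86400 = 4.441 m/day.
From Q = K·A·i, i = Q / (K·A) = 12.9 / (4.441 × 1500) = 0.001937.
Head loss Δh = i · L = 0.001937 × 101 = 0.1956 m.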